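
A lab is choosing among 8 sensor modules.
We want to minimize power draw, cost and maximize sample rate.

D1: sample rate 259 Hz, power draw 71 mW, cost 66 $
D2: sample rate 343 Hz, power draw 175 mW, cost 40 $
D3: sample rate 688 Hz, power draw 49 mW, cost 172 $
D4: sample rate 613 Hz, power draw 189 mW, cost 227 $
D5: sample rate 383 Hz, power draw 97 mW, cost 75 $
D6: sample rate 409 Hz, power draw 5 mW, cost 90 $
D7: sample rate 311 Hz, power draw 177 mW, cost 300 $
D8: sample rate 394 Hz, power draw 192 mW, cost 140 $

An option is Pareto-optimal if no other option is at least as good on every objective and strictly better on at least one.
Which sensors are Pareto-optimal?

D1, D2, D3, D5, D6

D1: not dominated.
D2: not dominated (best cost).
D3: not dominated (best sample rate).
D4: dominated by D3 (sample rate 688≥613, power draw 49≤189, cost 172≤227).
D5: not dominated.
D6: not dominated (best power draw).
D7: dominated by D2 (sample rate 343≥311, power draw 175≤177, cost 40≤300).
D8: dominated by D6 (sample rate 409≥394, power draw 5≤192, cost 90≤140).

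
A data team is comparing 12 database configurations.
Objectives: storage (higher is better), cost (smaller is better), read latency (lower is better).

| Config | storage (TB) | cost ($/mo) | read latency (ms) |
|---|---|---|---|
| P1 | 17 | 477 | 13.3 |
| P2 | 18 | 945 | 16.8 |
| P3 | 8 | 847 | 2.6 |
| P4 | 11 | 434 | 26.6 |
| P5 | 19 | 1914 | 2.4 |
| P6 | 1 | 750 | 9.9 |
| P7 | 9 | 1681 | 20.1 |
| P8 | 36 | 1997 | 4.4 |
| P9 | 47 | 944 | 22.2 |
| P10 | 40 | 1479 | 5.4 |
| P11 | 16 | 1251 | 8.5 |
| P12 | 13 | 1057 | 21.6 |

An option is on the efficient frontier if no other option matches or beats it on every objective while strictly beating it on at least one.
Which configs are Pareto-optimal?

P1: not dominated.
P2: not dominated.
P3: not dominated.
P4: not dominated (best cost).
P5: not dominated (best read latency).
P6: not dominated.
P7: dominated by P1 (storage 17≥9, cost 477≤1681, read latency 13.3≤20.1).
P8: not dominated.
P9: not dominated (best storage).
P10: not dominated.
P11: not dominated.
P12: dominated by P1 (storage 17≥13, cost 477≤1057, read latency 13.3≤21.6).

P1, P2, P3, P4, P5, P6, P8, P9, P10, P11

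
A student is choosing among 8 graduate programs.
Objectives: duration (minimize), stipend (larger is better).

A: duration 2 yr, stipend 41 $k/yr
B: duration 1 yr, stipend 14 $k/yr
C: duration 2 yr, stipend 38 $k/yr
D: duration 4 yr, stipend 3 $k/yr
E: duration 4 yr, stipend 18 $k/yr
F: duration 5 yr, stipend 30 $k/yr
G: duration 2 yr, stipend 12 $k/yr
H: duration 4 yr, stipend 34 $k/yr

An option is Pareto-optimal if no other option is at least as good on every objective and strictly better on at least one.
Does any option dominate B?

A: worse on duration (2 vs 1).
C: worse on duration (2 vs 1).
D: worse on duration (4 vs 1).
E: worse on duration (4 vs 1).
F: worse on duration (5 vs 1).
G: worse on duration (2 vs 1).
H: worse on duration (4 vs 1).
No option is at least as good as B on every objective and strictly better on one.

No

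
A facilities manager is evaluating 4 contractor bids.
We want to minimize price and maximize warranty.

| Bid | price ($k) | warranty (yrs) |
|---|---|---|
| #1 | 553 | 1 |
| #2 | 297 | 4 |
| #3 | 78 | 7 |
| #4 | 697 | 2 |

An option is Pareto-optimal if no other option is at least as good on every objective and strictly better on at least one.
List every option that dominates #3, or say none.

#1: worse on price (553 vs 78).
#2: worse on price (297 vs 78).
#4: worse on price (697 vs 78).
No option dominates #3.

none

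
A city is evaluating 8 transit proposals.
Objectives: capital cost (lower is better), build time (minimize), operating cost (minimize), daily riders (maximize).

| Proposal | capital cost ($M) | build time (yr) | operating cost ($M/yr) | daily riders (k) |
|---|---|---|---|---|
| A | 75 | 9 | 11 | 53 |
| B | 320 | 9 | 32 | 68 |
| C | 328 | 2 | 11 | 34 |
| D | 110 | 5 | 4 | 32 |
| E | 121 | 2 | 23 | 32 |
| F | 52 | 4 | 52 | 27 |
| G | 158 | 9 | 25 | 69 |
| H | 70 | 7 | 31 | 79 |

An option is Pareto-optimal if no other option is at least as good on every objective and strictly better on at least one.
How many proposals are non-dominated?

A: not dominated.
B: dominated by G (capital cost 158≤320, build time 9≤9, operating cost 25≤32, daily riders 69≥68).
C: not dominated.
D: not dominated (best operating cost).
E: not dominated.
F: not dominated (best capital cost).
G: not dominated.
H: not dominated (best daily riders).
Pareto-optimal: A, C, D, E, F, G, H → 7.

7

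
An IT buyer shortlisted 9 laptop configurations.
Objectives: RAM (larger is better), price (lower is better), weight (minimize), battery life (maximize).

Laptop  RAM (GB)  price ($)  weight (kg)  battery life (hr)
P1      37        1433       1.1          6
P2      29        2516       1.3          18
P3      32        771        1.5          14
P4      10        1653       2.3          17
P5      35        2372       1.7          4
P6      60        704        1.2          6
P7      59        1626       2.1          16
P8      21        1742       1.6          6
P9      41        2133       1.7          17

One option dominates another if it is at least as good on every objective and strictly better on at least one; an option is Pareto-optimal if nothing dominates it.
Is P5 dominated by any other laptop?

P1 vs P5: RAM 37≥35, price 1433≤2372, weight 1.1≤1.7, battery life 6≥4 — P1 is at least as good on every objective and strictly better on at least one, so P1 dominates P5.

Yes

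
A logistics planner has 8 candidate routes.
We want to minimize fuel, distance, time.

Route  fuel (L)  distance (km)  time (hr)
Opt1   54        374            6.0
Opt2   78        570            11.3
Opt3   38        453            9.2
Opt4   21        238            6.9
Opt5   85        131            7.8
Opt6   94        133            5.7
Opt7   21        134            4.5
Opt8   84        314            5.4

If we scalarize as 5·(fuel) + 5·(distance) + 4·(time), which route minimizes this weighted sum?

Opt7

Opt1: 5·54 + 5·374 + 4·6.0 = 2164.0
Opt2: 5·78 + 5·570 + 4·11.3 = 3285.2
Opt3: 5·38 + 5·453 + 4·9.2 = 2491.8
Opt4: 5·21 + 5·238 + 4·6.9 = 1322.6
Opt5: 5·85 + 5·131 + 4·7.8 = 1111.2
Opt6: 5·94 + 5·133 + 4·5.7 = 1157.8
Opt7: 5·21 + 5·134 + 4·4.5 = 793.0
Opt8: 5·84 + 5·314 + 4·5.4 = 2011.6
Lowest: Opt7 at 793.0.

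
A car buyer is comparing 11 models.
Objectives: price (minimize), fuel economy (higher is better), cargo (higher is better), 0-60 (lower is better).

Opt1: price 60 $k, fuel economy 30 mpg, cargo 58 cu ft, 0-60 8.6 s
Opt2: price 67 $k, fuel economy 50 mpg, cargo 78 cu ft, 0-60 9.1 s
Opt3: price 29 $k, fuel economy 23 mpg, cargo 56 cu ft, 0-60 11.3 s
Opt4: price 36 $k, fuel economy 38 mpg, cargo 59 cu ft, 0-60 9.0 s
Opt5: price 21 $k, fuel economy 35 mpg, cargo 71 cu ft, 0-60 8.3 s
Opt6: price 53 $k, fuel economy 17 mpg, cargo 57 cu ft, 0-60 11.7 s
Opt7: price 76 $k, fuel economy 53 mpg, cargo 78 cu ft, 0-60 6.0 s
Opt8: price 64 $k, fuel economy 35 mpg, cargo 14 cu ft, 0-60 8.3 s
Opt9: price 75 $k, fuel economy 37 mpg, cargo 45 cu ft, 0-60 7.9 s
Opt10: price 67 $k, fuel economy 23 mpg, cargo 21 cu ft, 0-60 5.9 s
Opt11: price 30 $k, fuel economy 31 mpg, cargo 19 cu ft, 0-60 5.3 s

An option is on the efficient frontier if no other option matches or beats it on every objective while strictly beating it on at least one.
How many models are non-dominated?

Opt1: dominated by Opt5 (price 21≤60, fuel economy 35≥30, cargo 71≥58, 0-60 8.3≤8.6).
Opt2: not dominated.
Opt3: dominated by Opt5 (price 21≤29, fuel economy 35≥23, cargo 71≥56, 0-60 8.3≤11.3).
Opt4: not dominated.
Opt5: not dominated (best price).
Opt6: dominated by Opt4 (price 36≤53, fuel economy 38≥17, cargo 59≥57, 0-60 9.0≤11.7).
Opt7: not dominated (best fuel economy).
Opt8: dominated by Opt5 (price 21≤64, fuel economy 35≥35, cargo 71≥14, 0-60 8.3≤8.3).
Opt9: not dominated.
Opt10: not dominated.
Opt11: not dominated (best 0-60).
Pareto-optimal: Opt2, Opt4, Opt5, Opt7, Opt9, Opt10, Opt11 → 7.

7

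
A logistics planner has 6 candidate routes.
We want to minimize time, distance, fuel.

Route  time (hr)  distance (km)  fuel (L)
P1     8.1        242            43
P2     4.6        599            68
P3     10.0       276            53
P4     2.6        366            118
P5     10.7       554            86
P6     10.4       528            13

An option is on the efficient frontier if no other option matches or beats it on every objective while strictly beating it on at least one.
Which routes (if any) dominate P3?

P1: time 8.1≤10.0, distance 242≤276, fuel 43≤53 — dominates P3.
Others (P2, P4, P5, P6) are each worse than P3 on at least one objective.

P1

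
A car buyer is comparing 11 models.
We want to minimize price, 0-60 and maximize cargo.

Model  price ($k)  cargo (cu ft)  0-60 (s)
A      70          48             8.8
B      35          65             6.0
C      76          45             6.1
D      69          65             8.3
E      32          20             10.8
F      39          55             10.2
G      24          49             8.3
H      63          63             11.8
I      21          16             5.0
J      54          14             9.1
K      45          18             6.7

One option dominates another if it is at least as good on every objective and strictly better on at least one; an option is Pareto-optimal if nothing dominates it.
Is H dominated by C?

No

C vs H: C is worse on price (76 vs 63), so it does not dominate H.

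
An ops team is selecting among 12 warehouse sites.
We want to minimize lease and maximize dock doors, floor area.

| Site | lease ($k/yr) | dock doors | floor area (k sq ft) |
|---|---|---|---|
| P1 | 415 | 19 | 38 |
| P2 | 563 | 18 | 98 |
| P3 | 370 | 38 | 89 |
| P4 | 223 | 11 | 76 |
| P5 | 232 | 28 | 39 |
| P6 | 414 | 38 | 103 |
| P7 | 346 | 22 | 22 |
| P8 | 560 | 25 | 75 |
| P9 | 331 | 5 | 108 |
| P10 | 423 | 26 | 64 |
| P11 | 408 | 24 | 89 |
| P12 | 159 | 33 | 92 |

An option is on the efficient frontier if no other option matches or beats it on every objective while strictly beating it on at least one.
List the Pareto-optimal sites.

P3, P6, P9, P12

P1: dominated by P3 (lease 370≤415, dock doors 38≥19, floor area 89≥38).
P2: dominated by P6 (lease 414≤563, dock doors 38≥18, floor area 103≥98).
P3: not dominated.
P4: dominated by P12 (lease 159≤223, dock doors 33≥11, floor area 92≥76).
P5: dominated by P12 (lease 159≤232, dock doors 33≥28, floor area 92≥39).
P6: not dominated.
P7: dominated by P5 (lease 232≤346, dock doors 28≥22, floor area 39≥22).
P8: dominated by P3 (lease 370≤560, dock doors 38≥25, floor area 89≥75).
P9: not dominated (best floor area).
P10: dominated by P3 (lease 370≤423, dock doors 38≥26, floor area 89≥64).
P11: dominated by P3 (lease 370≤408, dock doors 38≥24, floor area 89≥89).
P12: not dominated (best lease).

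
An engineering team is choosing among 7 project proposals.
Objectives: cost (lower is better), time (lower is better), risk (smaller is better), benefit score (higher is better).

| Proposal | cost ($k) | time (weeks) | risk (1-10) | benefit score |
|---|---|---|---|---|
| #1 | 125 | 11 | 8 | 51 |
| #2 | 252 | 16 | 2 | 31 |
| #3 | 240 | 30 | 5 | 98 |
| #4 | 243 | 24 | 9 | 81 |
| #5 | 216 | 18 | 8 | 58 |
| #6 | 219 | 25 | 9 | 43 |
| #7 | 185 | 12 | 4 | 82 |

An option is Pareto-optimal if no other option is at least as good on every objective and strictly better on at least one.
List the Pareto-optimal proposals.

#1: not dominated (best cost).
#2: not dominated (best risk).
#3: not dominated (best benefit score).
#4: dominated by #7 (cost 185≤243, time 12≤24, risk 4≤9, benefit score 82≥81).
#5: dominated by #7 (cost 185≤216, time 12≤18, risk 4≤8, benefit score 82≥58).
#6: dominated by #1 (cost 125≤219, time 11≤25, risk 8≤9, benefit score 51≥43).
#7: not dominated.

#1, #2, #3, #7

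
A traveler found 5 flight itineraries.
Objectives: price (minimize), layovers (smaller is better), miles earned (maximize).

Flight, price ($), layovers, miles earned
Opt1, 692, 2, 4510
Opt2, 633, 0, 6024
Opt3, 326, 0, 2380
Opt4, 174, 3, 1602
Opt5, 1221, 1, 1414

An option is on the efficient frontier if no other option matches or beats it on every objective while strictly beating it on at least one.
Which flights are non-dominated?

Opt2, Opt3, Opt4

Opt1: dominated by Opt2 (price 633≤692, layovers 0≤2, miles earned 6024≥4510).
Opt2: not dominated (best miles earned).
Opt3: not dominated.
Opt4: not dominated (best price).
Opt5: dominated by Opt2 (price 633≤1221, layovers 0≤1, miles earned 6024≥1414).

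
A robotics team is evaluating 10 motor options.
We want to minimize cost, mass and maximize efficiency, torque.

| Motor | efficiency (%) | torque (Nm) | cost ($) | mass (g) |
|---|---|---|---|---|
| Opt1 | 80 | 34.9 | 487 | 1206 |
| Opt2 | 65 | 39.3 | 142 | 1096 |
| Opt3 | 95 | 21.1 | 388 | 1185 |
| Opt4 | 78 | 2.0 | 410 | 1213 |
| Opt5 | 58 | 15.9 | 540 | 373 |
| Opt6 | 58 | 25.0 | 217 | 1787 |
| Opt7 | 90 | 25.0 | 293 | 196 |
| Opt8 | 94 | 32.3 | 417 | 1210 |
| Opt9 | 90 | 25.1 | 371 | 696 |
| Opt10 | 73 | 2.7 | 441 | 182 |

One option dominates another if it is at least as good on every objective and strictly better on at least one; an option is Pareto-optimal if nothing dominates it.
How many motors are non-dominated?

Opt1: not dominated.
Opt2: not dominated (best torque).
Opt3: not dominated (best efficiency).
Opt4: dominated by Opt3 (efficiency 95≥78, torque 21.1≥2.0, cost 388≤410, mass 1185≤1213).
Opt5: dominated by Opt7 (efficiency 90≥58, torque 25.0≥15.9, cost 293≤540, mass 196≤373).
Opt6: dominated by Opt2 (efficiency 65≥58, torque 39.3≥25.0, cost 142≤217, mass 1096≤1787).
Opt7: not dominated.
Opt8: not dominated.
Opt9: not dominated.
Opt10: not dominated (best mass).
Pareto-optimal: Opt1, Opt2, Opt3, Opt7, Opt8, Opt9, Opt10 → 7.

7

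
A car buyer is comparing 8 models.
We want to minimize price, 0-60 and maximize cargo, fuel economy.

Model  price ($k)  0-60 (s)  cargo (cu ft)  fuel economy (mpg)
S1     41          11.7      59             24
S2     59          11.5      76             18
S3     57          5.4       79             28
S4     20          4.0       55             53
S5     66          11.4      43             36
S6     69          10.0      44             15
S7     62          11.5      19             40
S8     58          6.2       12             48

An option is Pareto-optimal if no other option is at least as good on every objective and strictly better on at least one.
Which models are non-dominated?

S1, S3, S4

S1: not dominated.
S2: dominated by S3 (price 57≤59, 0-60 5.4≤11.5, cargo 79≥76, fuel economy 28≥18).
S3: not dominated (best cargo).
S4: not dominated (best price).
S5: dominated by S4 (price 20≤66, 0-60 4.0≤11.4, cargo 55≥43, fuel economy 53≥36).
S6: dominated by S3 (price 57≤69, 0-60 5.4≤10.0, cargo 79≥44, fuel economy 28≥15).
S7: dominated by S4 (price 20≤62, 0-60 4.0≤11.5, cargo 55≥19, fuel economy 53≥40).
S8: dominated by S4 (price 20≤58, 0-60 4.0≤6.2, cargo 55≥12, fuel economy 53≥48).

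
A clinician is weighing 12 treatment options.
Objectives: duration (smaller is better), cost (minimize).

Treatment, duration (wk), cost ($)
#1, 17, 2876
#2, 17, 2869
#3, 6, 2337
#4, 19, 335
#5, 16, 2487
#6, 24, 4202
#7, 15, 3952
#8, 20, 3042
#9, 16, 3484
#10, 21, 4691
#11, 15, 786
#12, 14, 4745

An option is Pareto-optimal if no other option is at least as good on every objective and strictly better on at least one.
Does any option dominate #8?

Yes

#1 vs #8: duration 17≤20, cost 2876≤3042 — #1 is at least as good on every objective and strictly better on at least one, so #1 dominates #8.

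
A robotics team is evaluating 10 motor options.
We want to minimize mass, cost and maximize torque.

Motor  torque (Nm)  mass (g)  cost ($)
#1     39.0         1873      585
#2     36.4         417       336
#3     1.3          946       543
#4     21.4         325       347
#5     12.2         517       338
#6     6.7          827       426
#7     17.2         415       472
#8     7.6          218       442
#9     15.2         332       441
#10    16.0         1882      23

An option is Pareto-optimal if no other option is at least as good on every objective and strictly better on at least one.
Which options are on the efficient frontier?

#1: not dominated (best torque).
#2: not dominated.
#3: dominated by #2 (torque 36.4≥1.3, mass 417≤946, cost 336≤543).
#4: not dominated.
#5: dominated by #2 (torque 36.4≥12.2, mass 417≤517, cost 336≤338).
#6: dominated by #2 (torque 36.4≥6.7, mass 417≤827, cost 336≤426).
#7: dominated by #4 (torque 21.4≥17.2, mass 325≤415, cost 347≤472).
#8: not dominated (best mass).
#9: dominated by #4 (torque 21.4≥15.2, mass 325≤332, cost 347≤441).
#10: not dominated (best cost).

#1, #2, #4, #8, #10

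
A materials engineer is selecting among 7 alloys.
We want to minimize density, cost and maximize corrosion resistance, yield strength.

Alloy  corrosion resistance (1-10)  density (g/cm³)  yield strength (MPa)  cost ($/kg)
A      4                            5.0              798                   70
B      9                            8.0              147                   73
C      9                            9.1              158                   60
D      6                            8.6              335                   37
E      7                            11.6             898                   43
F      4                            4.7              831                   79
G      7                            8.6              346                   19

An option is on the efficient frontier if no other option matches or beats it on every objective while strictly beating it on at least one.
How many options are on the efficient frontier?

6

A: not dominated.
B: not dominated.
C: not dominated.
D: dominated by G (corrosion resistance 7≥6, density 8.6≤8.6, yield strength 346≥335, cost 19≤37).
E: not dominated (best yield strength).
F: not dominated (best density).
G: not dominated (best cost).
Pareto-optimal: A, B, C, E, F, G → 6.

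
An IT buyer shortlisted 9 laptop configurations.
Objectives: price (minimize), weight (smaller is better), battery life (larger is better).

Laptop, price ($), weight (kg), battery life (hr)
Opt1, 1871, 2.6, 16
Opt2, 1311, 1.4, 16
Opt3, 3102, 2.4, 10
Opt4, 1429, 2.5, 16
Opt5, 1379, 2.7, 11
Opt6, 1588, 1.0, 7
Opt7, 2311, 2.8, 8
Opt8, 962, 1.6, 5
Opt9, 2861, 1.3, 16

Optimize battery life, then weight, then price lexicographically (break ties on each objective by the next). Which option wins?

Opt9

First maximize battery life: best is 16, kept {Opt1, Opt2, Opt4, Opt9}.
Then minimize weight: best is 1.3, kept {Opt9}.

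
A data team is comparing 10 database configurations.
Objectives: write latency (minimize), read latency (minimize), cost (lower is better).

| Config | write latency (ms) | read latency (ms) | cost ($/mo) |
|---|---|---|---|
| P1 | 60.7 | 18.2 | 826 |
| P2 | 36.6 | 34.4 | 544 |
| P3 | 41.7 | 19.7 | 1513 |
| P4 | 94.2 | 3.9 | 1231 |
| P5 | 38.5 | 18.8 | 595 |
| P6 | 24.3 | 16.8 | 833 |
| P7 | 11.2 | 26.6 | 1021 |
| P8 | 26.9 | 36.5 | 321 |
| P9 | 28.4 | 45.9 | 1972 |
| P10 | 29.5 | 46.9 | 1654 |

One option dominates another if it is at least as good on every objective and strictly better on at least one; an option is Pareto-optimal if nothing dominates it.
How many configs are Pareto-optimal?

7

P1: not dominated.
P2: not dominated.
P3: dominated by P5 (write latency 38.5≤41.7, read latency 18.8≤19.7, cost 595≤1513).
P4: not dominated (best read latency).
P5: not dominated.
P6: not dominated.
P7: not dominated (best write latency).
P8: not dominated (best cost).
P9: dominated by P6 (write latency 24.3≤28.4, read latency 16.8≤45.9, cost 833≤1972).
P10: dominated by P6 (write latency 24.3≤29.5, read latency 16.8≤46.9, cost 833≤1654).
Pareto-optimal: P1, P2, P4, P5, P6, P7, P8 → 7.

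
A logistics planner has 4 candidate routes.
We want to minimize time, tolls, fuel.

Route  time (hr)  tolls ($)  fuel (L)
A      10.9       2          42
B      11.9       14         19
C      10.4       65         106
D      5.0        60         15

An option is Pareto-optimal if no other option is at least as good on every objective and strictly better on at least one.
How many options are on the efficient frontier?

A: not dominated (best tolls).
B: not dominated.
C: dominated by D (time 5.0≤10.4, tolls 60≤65, fuel 15≤106).
D: not dominated (best time).
Pareto-optimal: A, B, D → 3.

3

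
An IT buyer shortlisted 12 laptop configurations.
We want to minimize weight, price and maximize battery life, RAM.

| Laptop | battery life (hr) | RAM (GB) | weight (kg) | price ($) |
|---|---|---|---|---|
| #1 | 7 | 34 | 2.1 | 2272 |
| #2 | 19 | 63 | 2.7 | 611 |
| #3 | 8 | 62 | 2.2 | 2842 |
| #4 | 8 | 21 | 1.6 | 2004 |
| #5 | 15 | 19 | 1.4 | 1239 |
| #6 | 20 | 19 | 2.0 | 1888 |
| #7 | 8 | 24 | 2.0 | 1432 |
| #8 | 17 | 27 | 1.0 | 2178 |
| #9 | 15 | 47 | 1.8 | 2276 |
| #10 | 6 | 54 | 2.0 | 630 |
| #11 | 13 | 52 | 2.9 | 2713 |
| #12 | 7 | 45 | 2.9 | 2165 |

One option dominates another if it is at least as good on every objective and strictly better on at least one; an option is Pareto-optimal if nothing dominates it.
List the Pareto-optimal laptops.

#1, #2, #3, #4, #5, #6, #7, #8, #9, #10

#1: not dominated.
#2: not dominated (best RAM).
#3: not dominated.
#4: not dominated.
#5: not dominated.
#6: not dominated (best battery life).
#7: not dominated.
#8: not dominated (best weight).
#9: not dominated.
#10: not dominated.
#11: dominated by #2 (battery life 19≥13, RAM 63≥52, weight 2.7≤2.9, price 611≤2713).
#12: dominated by #2 (battery life 19≥7, RAM 63≥45, weight 2.7≤2.9, price 611≤2165).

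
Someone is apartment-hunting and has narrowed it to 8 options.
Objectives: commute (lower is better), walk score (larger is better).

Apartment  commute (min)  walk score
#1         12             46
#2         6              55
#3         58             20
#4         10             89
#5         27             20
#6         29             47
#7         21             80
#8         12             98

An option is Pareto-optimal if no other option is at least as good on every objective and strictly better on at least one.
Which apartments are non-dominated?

#1: dominated by #2 (commute 6≤12, walk score 55≥46).
#2: not dominated (best commute).
#3: dominated by #1 (commute 12≤58, walk score 46≥20).
#4: not dominated.
#5: dominated by #1 (commute 12≤27, walk score 46≥20).
#6: dominated by #2 (commute 6≤29, walk score 55≥47).
#7: dominated by #4 (commute 10≤21, walk score 89≥80).
#8: not dominated (best walk score).

#2, #4, #8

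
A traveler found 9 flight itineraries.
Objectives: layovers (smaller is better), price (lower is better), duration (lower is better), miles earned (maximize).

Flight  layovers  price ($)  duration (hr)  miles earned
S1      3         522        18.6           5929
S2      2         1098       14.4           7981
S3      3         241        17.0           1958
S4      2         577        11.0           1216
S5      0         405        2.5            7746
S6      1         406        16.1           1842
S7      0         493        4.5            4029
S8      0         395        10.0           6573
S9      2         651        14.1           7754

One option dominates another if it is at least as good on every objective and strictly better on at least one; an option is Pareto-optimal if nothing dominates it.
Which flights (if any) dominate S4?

S5: layovers 0≤2, price 405≤577, duration 2.5≤11.0, miles earned 7746≥1216 — dominates S4.
S7: layovers 0≤2, price 493≤577, duration 4.5≤11.0, miles earned 4029≥1216 — dominates S4.
S8: layovers 0≤2, price 395≤577, duration 10.0≤11.0, miles earned 6573≥1216 — dominates S4.
Others (S1, S2, S3, S6, S9) are each worse than S4 on at least one objective.

S5, S7, S8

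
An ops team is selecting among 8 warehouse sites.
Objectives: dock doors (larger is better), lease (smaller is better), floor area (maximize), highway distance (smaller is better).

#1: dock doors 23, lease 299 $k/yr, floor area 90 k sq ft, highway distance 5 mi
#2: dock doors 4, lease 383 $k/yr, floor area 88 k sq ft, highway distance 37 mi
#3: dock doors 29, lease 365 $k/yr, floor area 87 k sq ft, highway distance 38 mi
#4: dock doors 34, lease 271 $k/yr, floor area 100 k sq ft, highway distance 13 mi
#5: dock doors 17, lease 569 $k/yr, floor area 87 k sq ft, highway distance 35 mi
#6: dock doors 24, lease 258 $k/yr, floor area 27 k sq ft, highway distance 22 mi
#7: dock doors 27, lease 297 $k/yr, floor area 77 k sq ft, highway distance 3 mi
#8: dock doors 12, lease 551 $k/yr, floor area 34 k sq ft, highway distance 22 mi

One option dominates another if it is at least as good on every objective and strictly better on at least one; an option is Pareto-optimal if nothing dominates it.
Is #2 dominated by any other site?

#1 vs #2: dock doors 23≥4, lease 299≤383, floor area 90≥88, highway distance 5≤37 — #1 is at least as good on every objective and strictly better on at least one, so #1 dominates #2.

Yes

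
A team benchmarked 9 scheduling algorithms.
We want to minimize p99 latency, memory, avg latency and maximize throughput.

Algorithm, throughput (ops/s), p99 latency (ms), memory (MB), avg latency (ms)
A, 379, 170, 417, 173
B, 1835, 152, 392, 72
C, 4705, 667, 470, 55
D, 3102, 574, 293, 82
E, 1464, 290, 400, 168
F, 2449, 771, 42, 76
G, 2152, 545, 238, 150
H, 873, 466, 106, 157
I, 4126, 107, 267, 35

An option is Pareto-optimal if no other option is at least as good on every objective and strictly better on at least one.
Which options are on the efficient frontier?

C, F, G, H, I

A: dominated by B (throughput 1835≥379, p99 latency 152≤170, memory 392≤417, avg latency 72≤173).
B: dominated by I (throughput 4126≥1835, p99 latency 107≤152, memory 267≤392, avg latency 35≤72).
C: not dominated (best throughput).
D: dominated by I (throughput 4126≥3102, p99 latency 107≤574, memory 267≤293, avg latency 35≤82).
E: dominated by B (throughput 1835≥1464, p99 latency 152≤290, memory 392≤400, avg latency 72≤168).
F: not dominated (best memory).
G: not dominated.
H: not dominated.
I: not dominated (best p99 latency).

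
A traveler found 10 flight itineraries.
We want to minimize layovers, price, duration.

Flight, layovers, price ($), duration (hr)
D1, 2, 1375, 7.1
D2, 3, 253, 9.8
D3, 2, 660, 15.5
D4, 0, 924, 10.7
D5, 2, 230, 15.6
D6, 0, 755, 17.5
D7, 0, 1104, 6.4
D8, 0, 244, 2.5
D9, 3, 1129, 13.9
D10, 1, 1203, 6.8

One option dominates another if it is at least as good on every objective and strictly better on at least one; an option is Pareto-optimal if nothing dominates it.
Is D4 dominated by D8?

Yes

D8 vs D4: layovers 0≤0, price 244≤924, duration 2.5≤10.7 — D8 is at least as good on every objective with at least one strict improvement.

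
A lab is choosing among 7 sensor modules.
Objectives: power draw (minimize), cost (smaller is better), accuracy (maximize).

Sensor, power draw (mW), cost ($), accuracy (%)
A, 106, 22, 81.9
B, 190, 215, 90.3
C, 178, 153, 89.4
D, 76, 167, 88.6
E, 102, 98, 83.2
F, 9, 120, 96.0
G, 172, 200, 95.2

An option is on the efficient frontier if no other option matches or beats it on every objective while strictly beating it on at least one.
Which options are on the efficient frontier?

A: not dominated (best cost).
B: dominated by F (power draw 9≤190, cost 120≤215, accuracy 96.0≥90.3).
C: dominated by F (power draw 9≤178, cost 120≤153, accuracy 96.0≥89.4).
D: dominated by F (power draw 9≤76, cost 120≤167, accuracy 96.0≥88.6).
E: not dominated.
F: not dominated (best power draw).
G: dominated by F (power draw 9≤172, cost 120≤200, accuracy 96.0≥95.2).

A, E, F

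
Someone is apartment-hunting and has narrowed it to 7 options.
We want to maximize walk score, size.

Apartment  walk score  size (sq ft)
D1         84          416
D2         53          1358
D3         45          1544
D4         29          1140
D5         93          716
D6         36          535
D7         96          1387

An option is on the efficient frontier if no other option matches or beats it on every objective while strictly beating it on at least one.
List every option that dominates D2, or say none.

D7: walk score 96≥53, size 1387≥1358 — dominates D2.
Others (D1, D3, D4, D5, D6) are each worse than D2 on at least one objective.

D7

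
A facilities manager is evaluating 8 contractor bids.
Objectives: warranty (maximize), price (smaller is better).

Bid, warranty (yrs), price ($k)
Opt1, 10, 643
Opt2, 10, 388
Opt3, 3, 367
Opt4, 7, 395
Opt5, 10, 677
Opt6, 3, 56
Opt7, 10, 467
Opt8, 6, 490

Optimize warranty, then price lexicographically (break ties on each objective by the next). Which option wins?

First maximize warranty: best is 10, kept {Opt1, Opt2, Opt5, Opt7}.
Then minimize price: best is 388, kept {Opt2}.

Opt2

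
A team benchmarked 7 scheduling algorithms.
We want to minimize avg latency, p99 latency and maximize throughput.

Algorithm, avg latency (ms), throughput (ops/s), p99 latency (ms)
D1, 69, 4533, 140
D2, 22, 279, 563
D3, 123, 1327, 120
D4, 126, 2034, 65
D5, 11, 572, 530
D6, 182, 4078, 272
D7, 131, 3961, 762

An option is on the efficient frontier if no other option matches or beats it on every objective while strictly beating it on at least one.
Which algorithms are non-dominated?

D1: not dominated (best throughput).
D2: dominated by D5 (avg latency 11≤22, throughput 572≥279, p99 latency 530≤563).
D3: not dominated.
D4: not dominated (best p99 latency).
D5: not dominated (best avg latency).
D6: dominated by D1 (avg latency 69≤182, throughput 4533≥4078, p99 latency 140≤272).
D7: dominated by D1 (avg latency 69≤131, throughput 4533≥3961, p99 latency 140≤762).

D1, D3, D4, D5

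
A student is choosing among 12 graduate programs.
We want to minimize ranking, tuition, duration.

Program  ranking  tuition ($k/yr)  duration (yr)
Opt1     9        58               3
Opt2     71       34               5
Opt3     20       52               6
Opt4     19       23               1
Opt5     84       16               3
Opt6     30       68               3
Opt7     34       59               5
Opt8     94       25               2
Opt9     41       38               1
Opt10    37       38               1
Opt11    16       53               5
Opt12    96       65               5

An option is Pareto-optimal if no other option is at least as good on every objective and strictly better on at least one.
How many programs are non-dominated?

Opt1: not dominated (best ranking).
Opt2: dominated by Opt4 (ranking 19≤71, tuition 23≤34, duration 1≤5).
Opt3: dominated by Opt4 (ranking 19≤20, tuition 23≤52, duration 1≤6).
Opt4: not dominated.
Opt5: not dominated (best tuition).
Opt6: dominated by Opt1 (ranking 9≤30, tuition 58≤68, duration 3≤3).
Opt7: dominated by Opt1 (ranking 9≤34, tuition 58≤59, duration 3≤5).
Opt8: dominated by Opt4 (ranking 19≤94, tuition 23≤25, duration 1≤2).
Opt9: dominated by Opt4 (ranking 19≤41, tuition 23≤38, duration 1≤1).
Opt10: dominated by Opt4 (ranking 19≤37, tuition 23≤38, duration 1≤1).
Opt11: not dominated.
Opt12: dominated by Opt1 (ranking 9≤96, tuition 58≤65, duration 3≤5).
Pareto-optimal: Opt1, Opt4, Opt5, Opt11 → 4.

4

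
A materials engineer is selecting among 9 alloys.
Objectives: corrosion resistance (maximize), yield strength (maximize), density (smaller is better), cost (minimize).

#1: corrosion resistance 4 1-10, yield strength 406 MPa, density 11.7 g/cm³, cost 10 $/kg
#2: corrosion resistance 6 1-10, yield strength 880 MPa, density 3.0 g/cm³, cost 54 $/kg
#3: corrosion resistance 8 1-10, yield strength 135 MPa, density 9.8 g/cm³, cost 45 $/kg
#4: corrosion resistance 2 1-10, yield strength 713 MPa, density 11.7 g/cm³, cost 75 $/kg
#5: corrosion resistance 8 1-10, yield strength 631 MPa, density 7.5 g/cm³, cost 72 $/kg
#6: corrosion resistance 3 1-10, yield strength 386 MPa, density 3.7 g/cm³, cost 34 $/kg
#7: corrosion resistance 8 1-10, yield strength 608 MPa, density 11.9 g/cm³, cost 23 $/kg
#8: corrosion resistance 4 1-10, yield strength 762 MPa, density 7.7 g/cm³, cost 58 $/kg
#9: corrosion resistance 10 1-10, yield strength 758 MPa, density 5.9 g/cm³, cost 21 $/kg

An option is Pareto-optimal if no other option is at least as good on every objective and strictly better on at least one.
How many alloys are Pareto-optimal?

4

#1: not dominated (best cost).
#2: not dominated (best yield strength).
#3: dominated by #9 (corrosion resistance 10≥8, yield strength 758≥135, density 5.9≤9.8, cost 21≤45).
#4: dominated by #2 (corrosion resistance 6≥2, yield strength 880≥713, density 3.0≤11.7, cost 54≤75).
#5: dominated by #9 (corrosion resistance 10≥8, yield strength 758≥631, density 5.9≤7.5, cost 21≤72).
#6: not dominated.
#7: dominated by #9 (corrosion resistance 10≥8, yield strength 758≥608, density 5.9≤11.9, cost 21≤23).
#8: dominated by #2 (corrosion resistance 6≥4, yield strength 880≥762, density 3.0≤7.7, cost 54≤58).
#9: not dominated (best corrosion resistance).
Pareto-optimal: #1, #2, #6, #9 → 4.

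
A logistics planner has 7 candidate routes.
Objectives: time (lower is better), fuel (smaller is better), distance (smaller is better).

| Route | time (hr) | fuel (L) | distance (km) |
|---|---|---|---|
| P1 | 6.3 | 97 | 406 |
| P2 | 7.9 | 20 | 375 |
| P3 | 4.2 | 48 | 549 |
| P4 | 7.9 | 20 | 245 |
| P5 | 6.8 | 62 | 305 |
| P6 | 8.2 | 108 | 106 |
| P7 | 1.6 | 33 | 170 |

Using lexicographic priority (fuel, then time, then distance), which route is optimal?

P4

First minimize fuel: best is 20, kept {P2, P4}.
Then minimize time: best is 7.9, kept {P2, P4}.
Then minimize distance: best is 245, kept {P4}.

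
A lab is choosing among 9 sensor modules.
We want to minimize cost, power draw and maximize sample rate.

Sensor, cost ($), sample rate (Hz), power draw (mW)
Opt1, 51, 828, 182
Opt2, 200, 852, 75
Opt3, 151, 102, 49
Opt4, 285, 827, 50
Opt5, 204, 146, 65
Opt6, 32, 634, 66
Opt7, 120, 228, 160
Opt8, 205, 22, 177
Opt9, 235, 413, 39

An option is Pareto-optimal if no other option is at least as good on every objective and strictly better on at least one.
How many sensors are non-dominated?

7

Opt1: not dominated.
Opt2: not dominated (best sample rate).
Opt3: not dominated.
Opt4: not dominated.
Opt5: not dominated.
Opt6: not dominated (best cost).
Opt7: dominated by Opt6 (cost 32≤120, sample rate 634≥228, power draw 66≤160).
Opt8: dominated by Opt2 (cost 200≤205, sample rate 852≥22, power draw 75≤177).
Opt9: not dominated (best power draw).
Pareto-optimal: Opt1, Opt2, Opt3, Opt4, Opt5, Opt6, Opt9 → 7.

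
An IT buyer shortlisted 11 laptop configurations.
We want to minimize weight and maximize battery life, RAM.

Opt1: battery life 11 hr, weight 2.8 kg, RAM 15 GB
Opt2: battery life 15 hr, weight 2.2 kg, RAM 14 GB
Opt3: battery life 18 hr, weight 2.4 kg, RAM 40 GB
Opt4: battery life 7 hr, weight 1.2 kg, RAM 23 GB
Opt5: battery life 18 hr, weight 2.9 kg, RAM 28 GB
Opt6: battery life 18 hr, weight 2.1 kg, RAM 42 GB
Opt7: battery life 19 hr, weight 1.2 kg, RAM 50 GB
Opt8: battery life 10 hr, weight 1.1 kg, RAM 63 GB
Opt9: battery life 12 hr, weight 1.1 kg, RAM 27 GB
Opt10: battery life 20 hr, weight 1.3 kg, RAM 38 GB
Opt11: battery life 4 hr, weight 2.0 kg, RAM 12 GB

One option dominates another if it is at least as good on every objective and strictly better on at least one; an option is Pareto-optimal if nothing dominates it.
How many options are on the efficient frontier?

Opt1: dominated by Opt3 (battery life 18≥11, weight 2.4≤2.8, RAM 40≥15).
Opt2: dominated by Opt6 (battery life 18≥15, weight 2.1≤2.2, RAM 42≥14).
Opt3: dominated by Opt6 (battery life 18≥18, weight 2.1≤2.4, RAM 42≥40).
Opt4: dominated by Opt7 (battery life 19≥7, weight 1.2≤1.2, RAM 50≥23).
Opt5: dominated by Opt3 (battery life 18≥18, weight 2.4≤2.9, RAM 40≥28).
Opt6: dominated by Opt7 (battery life 19≥18, weight 1.2≤2.1, RAM 50≥42).
Opt7: not dominated.
Opt8: not dominated (best RAM).
Opt9: not dominated.
Opt10: not dominated (best battery life).
Opt11: dominated by Opt4 (battery life 7≥4, weight 1.2≤2.0, RAM 23≥12).
Pareto-optimal: Opt7, Opt8, Opt9, Opt10 → 4.

4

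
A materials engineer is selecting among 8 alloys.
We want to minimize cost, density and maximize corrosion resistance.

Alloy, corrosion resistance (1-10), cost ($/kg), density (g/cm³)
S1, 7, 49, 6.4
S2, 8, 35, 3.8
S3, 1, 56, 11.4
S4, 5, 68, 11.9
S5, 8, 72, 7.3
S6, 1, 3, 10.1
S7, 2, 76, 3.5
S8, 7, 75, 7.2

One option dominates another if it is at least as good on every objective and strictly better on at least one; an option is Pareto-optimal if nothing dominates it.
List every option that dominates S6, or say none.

none

S1: worse on cost (49 vs 3).
S2: worse on cost (35 vs 3).
S3: worse on cost (56 vs 3).
S4: worse on cost (68 vs 3).
S5: worse on cost (72 vs 3).
S7: worse on cost (76 vs 3).
S8: worse on cost (75 vs 3).
No option dominates S6.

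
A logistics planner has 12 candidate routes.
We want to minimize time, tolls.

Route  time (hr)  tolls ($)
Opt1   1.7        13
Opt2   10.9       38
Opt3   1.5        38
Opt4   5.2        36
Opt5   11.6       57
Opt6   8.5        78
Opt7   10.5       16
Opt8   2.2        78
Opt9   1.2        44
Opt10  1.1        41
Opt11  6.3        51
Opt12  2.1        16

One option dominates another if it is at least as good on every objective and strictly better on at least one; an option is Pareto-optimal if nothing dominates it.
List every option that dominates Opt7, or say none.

Opt1: time 1.7≤10.5, tolls 13≤16 — dominates Opt7.
Opt12: time 2.1≤10.5, tolls 16≤16 — dominates Opt7.
Others (Opt2, Opt3, Opt4, Opt5, Opt6, Opt8, Opt9, Opt10, Opt11) are each worse than Opt7 on at least one objective.

Opt1, Opt12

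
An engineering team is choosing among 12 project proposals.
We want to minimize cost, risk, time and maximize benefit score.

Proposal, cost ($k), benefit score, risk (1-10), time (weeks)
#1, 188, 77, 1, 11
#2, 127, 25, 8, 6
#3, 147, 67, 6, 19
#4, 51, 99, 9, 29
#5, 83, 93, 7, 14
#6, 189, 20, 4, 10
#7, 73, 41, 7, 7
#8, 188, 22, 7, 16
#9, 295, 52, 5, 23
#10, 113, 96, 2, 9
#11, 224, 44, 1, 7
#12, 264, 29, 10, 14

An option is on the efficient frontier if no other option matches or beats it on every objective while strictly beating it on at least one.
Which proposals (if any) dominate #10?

none

#1: worse on cost (188 vs 113).
#2: worse on cost (127 vs 113).
#3: worse on cost (147 vs 113).
#4: worse on risk (9 vs 2).
#5: worse on benefit score (93 vs 96).
#6: worse on cost (189 vs 113).
#7: worse on benefit score (41 vs 96).
#8: worse on cost (188 vs 113).
#9: worse on cost (295 vs 113).
#11: worse on cost (224 vs 113).
#12: worse on cost (264 vs 113).
No option dominates #10.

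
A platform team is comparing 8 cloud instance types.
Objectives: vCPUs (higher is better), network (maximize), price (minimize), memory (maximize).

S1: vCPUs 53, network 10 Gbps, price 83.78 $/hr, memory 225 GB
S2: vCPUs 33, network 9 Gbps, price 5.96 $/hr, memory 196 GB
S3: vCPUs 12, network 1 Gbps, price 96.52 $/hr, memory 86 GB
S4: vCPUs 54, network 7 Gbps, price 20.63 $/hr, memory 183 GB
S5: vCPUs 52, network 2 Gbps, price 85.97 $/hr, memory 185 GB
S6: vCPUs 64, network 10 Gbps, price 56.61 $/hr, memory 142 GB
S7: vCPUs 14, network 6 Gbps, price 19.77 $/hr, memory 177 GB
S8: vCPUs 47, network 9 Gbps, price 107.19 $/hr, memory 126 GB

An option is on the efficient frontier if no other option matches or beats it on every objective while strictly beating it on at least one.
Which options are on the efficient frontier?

S1, S2, S4, S6

S1: not dominated (best memory).
S2: not dominated (best price).
S3: dominated by S1 (vCPUs 53≥12, network 10≥1, price 83.78≤96.52, memory 225≥86).
S4: not dominated.
S5: dominated by S1 (vCPUs 53≥52, network 10≥2, price 83.78≤85.97, memory 225≥185).
S6: not dominated (best vCPUs).
S7: dominated by S2 (vCPUs 33≥14, network 9≥6, price 5.96≤19.77, memory 196≥177).
S8: dominated by S1 (vCPUs 53≥47, network 10≥9, price 83.78≤107.19, memory 225≥126).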